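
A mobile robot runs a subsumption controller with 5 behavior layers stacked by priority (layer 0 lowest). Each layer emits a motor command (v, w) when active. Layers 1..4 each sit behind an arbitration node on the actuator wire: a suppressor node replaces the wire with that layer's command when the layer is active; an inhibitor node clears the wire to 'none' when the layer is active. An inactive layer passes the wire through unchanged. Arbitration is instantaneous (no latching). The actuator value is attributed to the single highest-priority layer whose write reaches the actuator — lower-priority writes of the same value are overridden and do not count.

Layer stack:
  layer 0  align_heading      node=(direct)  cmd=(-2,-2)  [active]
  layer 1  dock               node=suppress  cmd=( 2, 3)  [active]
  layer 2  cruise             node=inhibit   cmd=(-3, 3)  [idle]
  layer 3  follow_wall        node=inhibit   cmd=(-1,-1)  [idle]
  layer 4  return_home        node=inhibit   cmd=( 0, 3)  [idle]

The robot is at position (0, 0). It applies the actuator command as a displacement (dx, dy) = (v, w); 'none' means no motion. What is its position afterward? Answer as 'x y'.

2 3

L0 align_heading: active, feeds wire = (-2, -2)
L1 dock: active, suppressor → wire = (2, 3)
L2 cruise: idle → wire stays (2, 3)
L3 follow_wall: idle → wire stays (2, 3)
L4 return_home: idle → wire stays (2, 3)
actuator = (2, 3)
position: (0, 0) + (2, 3) = (2, 3)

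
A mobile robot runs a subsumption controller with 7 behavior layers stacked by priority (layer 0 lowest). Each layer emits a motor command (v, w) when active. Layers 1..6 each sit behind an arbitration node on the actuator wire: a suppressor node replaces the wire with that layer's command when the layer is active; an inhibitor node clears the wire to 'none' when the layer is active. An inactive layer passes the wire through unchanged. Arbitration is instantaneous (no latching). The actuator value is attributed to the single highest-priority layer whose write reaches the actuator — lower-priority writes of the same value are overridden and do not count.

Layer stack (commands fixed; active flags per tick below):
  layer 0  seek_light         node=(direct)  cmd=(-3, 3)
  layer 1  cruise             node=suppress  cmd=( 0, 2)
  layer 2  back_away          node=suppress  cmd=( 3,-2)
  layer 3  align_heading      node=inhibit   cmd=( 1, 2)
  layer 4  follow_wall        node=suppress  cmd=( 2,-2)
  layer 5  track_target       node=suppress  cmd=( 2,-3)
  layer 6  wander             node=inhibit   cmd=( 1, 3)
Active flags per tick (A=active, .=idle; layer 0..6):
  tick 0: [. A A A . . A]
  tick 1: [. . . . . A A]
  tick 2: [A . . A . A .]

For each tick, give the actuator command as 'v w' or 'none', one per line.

tick 0:
  layer 0 (seek_light) idle — none
  layer 1 (cruise) active — suppresses: (0, 2)
  layer 2 (back_away) active — suppresses: (3, -2)
  layer 3 (align_heading) active — inhibits: none
  layer 4 (follow_wall) idle — unchanged: none
  layer 5 (track_target) idle — unchanged: none
  layer 6 (wander) active — inhibits: none
  → actuator none
tick 1:
  layer 0 (seek_light) idle — none
  layer 1 (cruise) idle — unchanged: none
  layer 2 (back_away) idle — unchanged: none
  layer 3 (align_heading) idle — unchanged: none
  layer 4 (follow_wall) idle — unchanged: none
  layer 5 (track_target) active — suppresses: (2, -3)
  layer 6 (wander) active — inhibits: none
  → actuator none
tick 2:
  layer 0 (seek_light) active — direct: (-3, 3)
  layer 1 (cruise) idle — unchanged: (-3, 3)
  layer 2 (back_away) idle — unchanged: (-3, 3)
  layer 3 (align_heading) active — inhibits: none
  layer 4 (follow_wall) idle — unchanged: none
  layer 5 (track_target) active — suppresses: (2, -3)
  layer 6 (wander) idle — unchanged: (2, -3)
  → actuator (2, -3)

none
none
2 -3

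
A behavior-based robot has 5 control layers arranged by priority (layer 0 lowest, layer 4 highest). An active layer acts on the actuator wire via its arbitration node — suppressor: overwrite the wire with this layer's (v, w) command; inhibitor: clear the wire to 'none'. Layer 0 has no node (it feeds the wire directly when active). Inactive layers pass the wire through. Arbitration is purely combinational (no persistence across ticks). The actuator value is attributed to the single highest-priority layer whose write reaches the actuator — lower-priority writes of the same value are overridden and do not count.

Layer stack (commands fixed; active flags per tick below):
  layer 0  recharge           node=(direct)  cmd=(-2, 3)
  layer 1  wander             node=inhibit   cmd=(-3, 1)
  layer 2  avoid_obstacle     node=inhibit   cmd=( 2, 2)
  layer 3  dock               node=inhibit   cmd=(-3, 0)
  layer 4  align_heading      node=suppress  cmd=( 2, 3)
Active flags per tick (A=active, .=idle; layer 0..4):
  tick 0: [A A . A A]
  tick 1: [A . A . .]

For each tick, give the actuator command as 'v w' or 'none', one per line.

2 3
none

tick 0:
  [0] recharge on; wire := (-2, 3)
  [1] wander on (inhibit); wire := none
  [2] avoid_obstacle off; pass none
  [3] dock on (inhibit); wire := none
  [4] align_heading on (suppress); wire := (2, 3)
  output (2, 3)
tick 1:
  [0] recharge on; wire := (-2, 3)
  [1] wander off; pass (-2, 3)
  [2] avoid_obstacle on (inhibit); wire := none
  [3] dock off; pass none
  [4] align_heading off; pass none
  output none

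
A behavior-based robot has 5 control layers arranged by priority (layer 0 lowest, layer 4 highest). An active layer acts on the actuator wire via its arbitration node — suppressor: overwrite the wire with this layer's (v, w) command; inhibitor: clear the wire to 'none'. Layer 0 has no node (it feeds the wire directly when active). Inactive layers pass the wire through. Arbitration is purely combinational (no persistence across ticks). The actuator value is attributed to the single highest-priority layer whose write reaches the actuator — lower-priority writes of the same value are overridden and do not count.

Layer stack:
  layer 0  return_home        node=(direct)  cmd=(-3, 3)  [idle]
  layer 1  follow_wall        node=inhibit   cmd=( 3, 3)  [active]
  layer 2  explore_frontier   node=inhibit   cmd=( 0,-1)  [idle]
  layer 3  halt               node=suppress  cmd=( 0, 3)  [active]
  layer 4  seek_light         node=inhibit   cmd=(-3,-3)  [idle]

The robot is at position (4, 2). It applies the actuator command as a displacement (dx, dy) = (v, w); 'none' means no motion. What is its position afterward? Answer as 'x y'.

layer 0 (return_home) idle — none
layer 1 (follow_wall) active — inhibits: none
layer 2 (explore_frontier) idle — unchanged: none
layer 3 (halt) active — suppresses: (0, 3)
layer 4 (seek_light) idle — unchanged: (0, 3)
→ actuator (0, 3)
position: (4, 2) + (0, 3) = (4, 5)

4 5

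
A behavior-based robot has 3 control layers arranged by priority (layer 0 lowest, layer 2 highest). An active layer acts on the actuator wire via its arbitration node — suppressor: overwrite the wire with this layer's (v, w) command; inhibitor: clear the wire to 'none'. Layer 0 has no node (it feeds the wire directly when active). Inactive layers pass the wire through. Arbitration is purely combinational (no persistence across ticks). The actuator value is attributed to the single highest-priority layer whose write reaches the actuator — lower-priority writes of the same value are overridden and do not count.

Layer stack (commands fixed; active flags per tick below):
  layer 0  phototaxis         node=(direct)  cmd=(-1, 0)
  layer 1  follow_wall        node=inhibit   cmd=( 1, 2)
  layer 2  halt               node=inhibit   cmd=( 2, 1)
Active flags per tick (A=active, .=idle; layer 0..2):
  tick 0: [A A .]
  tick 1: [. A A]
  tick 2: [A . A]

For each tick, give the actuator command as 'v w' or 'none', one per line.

tick 0:
  layer 0 (phototaxis) active — direct: (-1, 0)
  layer 1 (follow_wall) active — inhibits: none
  layer 2 (halt) idle — unchanged: none
  → actuator none
tick 1:
  layer 0 (phototaxis) idle — none
  layer 1 (follow_wall) active — inhibits: none
  layer 2 (halt) active — inhibits: none
  → actuator none
tick 2:
  layer 0 (phototaxis) active — direct: (-1, 0)
  layer 1 (follow_wall) idle — unchanged: (-1, 0)
  layer 2 (halt) active — inhibits: none
  → actuator none

none
none
none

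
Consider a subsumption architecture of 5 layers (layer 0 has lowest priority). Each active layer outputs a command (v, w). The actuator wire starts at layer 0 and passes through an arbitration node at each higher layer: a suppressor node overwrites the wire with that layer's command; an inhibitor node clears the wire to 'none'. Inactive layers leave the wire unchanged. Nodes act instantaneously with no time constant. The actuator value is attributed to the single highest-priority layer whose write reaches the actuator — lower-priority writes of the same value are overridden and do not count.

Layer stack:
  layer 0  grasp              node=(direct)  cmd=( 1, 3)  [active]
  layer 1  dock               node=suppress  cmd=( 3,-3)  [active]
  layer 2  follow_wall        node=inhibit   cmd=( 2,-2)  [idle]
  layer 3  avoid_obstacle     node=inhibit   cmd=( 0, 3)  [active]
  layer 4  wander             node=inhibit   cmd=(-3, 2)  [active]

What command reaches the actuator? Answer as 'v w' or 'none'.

L0 grasp: active, feeds wire = (1, 3)
L1 dock: active, suppressor → wire = (3, -3)
L2 follow_wall: idle → wire stays (3, -3)
L3 avoid_obstacle: active, inhibitor → wire = none
L4 wander: active, inhibitor → wire = none
actuator = none

none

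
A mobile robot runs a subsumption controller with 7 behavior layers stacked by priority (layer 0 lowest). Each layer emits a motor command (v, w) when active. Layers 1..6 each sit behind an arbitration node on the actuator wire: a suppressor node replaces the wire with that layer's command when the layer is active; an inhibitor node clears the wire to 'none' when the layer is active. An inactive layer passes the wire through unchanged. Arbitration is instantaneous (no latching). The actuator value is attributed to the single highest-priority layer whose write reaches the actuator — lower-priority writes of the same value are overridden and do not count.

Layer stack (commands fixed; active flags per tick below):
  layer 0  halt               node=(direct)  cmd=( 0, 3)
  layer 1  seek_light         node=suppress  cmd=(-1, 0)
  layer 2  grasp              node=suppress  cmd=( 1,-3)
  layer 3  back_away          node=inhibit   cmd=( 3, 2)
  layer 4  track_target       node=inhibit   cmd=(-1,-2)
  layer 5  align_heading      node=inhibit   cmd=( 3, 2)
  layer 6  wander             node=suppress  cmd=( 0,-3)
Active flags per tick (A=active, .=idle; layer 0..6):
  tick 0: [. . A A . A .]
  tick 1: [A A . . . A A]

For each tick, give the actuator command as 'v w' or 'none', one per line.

none
0 -3

tick 0:
  layer 0 (halt) idle — none
  layer 1 (seek_light) idle — unchanged: none
  layer 2 (grasp) active — suppresses: (1, -3)
  layer 3 (back_away) active — inhibits: none
  layer 4 (track_target) idle — unchanged: none
  layer 5 (align_heading) active — inhibits: none
  layer 6 (wander) idle — unchanged: none
  → actuator none
tick 1:
  layer 0 (halt) active — direct: (0, 3)
  layer 1 (seek_light) active — suppresses: (-1, 0)
  layer 2 (grasp) idle — unchanged: (-1, 0)
  layer 3 (back_away) idle — unchanged: (-1, 0)
  layer 4 (track_target) idle — unchanged: (-1, 0)
  layer 5 (align_heading) active — inhibits: none
  layer 6 (wander) active — suppresses: (0, -3)
  → actuator (0, -3)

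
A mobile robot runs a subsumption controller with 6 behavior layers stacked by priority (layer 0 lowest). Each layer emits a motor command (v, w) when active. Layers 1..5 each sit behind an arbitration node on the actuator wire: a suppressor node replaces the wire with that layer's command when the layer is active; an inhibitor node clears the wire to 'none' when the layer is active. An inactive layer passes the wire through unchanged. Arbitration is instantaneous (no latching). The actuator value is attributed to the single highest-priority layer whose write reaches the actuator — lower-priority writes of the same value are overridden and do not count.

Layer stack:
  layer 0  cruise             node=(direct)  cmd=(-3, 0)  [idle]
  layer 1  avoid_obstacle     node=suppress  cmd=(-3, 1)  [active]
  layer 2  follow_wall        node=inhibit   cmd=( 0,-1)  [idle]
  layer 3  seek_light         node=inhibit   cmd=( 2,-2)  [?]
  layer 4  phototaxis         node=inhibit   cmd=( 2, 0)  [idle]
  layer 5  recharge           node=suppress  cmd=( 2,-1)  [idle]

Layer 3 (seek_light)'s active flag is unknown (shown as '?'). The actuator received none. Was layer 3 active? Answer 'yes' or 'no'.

yes

If layer 3 is active=yes:
  actuator would be none
If layer 3 is active=no:
  actuator would be (-3, 1)
Observed none, so layer 3 was active.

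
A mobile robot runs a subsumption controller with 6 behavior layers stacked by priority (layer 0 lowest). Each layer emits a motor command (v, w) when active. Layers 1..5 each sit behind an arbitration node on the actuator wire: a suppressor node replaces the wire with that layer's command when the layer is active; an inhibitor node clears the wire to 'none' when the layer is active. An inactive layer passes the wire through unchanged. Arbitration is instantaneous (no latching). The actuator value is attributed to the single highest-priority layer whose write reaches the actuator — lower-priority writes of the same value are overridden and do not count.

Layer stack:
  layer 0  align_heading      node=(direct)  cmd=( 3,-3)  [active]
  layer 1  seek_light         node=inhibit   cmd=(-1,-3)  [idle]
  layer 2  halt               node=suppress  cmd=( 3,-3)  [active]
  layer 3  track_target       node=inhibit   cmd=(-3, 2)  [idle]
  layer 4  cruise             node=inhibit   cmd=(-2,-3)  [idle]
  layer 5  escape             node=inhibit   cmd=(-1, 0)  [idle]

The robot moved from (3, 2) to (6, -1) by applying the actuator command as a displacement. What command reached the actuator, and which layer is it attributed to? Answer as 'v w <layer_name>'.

3 -3 halt

displacement = (6, -1) − (3, 2) = (3, -3)
[0] align_heading on; wire := (3, -3)
[1] seek_light off; pass (3, -3)
[2] halt on (suppress); wire := (3, -3)
[3] track_target off; pass (3, -3)
[4] cruise off; pass (3, -3)
[5] escape off; pass (3, -3)
output (3, -3) — from layer 2 (halt)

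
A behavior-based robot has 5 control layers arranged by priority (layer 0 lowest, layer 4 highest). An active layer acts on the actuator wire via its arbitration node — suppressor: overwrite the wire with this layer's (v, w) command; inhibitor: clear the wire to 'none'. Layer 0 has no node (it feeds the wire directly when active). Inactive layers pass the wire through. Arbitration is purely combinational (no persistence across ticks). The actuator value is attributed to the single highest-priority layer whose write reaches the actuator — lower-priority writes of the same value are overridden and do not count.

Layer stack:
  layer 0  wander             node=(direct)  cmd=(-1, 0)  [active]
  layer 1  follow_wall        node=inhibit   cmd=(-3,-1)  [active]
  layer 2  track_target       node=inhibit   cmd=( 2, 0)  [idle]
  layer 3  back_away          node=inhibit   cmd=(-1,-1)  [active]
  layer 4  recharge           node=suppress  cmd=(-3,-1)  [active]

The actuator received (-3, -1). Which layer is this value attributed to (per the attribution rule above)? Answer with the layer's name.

L0 wander: active, feeds wire = (-1, 0)
L1 follow_wall: active, inhibitor → wire = none
L2 track_target: idle → wire stays none
L3 back_away: active, inhibitor → wire = none
L4 recharge: active, suppressor → wire = (-3, -1)
actuator = (-3, -1)
last writer: layer 4 = recharge

recharge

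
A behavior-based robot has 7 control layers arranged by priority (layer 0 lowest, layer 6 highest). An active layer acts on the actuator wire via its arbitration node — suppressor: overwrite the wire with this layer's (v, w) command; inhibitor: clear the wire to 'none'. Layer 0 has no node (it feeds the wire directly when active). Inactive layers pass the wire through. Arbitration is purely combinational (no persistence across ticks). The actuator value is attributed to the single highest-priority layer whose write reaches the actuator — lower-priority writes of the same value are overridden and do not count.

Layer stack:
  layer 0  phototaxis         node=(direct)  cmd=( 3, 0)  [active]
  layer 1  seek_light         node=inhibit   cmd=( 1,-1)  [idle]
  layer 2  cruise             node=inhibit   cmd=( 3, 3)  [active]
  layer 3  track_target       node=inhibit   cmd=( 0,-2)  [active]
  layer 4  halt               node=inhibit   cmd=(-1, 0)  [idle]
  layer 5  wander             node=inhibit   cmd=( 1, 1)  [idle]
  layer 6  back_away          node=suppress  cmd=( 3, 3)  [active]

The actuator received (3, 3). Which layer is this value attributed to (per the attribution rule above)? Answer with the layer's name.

back_away

[0] phototaxis on; wire := (3, 0)
[1] seek_light off; pass (3, 0)
[2] cruise on (inhibit); wire := none
[3] track_target on (inhibit); wire := none
[4] halt off; pass none
[5] wander off; pass none
[6] back_away on (suppress); wire := (3, 3)
output (3, 3)
last writer: layer 6 = back_away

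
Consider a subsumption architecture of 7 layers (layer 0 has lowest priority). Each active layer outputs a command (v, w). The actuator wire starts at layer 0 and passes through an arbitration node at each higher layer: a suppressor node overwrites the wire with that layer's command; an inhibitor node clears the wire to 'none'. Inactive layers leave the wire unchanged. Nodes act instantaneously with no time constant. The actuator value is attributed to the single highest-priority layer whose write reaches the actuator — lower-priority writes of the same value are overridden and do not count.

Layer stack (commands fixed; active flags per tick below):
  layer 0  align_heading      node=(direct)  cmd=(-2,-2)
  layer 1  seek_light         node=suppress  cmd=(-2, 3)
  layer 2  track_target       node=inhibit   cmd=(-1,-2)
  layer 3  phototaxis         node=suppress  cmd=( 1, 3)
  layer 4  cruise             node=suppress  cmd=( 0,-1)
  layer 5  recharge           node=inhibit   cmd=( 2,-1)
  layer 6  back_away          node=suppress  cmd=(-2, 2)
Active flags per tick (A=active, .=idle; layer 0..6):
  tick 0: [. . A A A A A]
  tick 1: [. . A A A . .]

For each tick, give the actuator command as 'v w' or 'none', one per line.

-2 2
0 -1

tick 0:
  layer 0 (align_heading) idle — none
  layer 1 (seek_light) idle — unchanged: none
  layer 2 (track_target) active — inhibits: none
  layer 3 (phototaxis) active — suppresses: (1, 3)
  layer 4 (cruise) active — suppresses: (0, -1)
  layer 5 (recharge) active — inhibits: none
  layer 6 (back_away) active — suppresses: (-2, 2)
  → actuator (-2, 2)
tick 1:
  layer 0 (align_heading) idle — none
  layer 1 (seek_light) idle — unchanged: none
  layer 2 (track_target) active — inhibits: none
  layer 3 (phototaxis) active — suppresses: (1, 3)
  layer 4 (cruise) active — suppresses: (0, -1)
  layer 5 (recharge) idle — unchanged: (0, -1)
  layer 6 (back_away) idle — unchanged: (0, -1)
  → actuator (0, -1)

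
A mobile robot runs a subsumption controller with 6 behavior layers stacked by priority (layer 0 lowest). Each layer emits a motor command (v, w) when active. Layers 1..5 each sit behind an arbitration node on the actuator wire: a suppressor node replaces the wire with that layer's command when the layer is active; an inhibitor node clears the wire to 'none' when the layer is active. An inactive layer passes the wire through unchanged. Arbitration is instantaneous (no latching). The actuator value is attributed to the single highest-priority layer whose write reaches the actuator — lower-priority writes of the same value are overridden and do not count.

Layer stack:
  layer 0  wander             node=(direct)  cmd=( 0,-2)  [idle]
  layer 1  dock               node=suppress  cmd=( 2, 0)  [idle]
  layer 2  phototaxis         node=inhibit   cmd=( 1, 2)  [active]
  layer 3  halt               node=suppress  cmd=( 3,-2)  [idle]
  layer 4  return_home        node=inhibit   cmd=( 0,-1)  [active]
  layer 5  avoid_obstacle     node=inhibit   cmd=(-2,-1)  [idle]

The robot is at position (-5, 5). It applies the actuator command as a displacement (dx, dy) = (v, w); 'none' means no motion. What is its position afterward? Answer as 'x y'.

-5 5

layer 0 (wander) idle — none
layer 1 (dock) idle — unchanged: none
layer 2 (phototaxis) active — inhibits: none
layer 3 (halt) idle — unchanged: none
layer 4 (return_home) active — inhibits: none
layer 5 (avoid_obstacle) idle — unchanged: none
→ actuator none
position: (-5, 5) + none = (-5, 5)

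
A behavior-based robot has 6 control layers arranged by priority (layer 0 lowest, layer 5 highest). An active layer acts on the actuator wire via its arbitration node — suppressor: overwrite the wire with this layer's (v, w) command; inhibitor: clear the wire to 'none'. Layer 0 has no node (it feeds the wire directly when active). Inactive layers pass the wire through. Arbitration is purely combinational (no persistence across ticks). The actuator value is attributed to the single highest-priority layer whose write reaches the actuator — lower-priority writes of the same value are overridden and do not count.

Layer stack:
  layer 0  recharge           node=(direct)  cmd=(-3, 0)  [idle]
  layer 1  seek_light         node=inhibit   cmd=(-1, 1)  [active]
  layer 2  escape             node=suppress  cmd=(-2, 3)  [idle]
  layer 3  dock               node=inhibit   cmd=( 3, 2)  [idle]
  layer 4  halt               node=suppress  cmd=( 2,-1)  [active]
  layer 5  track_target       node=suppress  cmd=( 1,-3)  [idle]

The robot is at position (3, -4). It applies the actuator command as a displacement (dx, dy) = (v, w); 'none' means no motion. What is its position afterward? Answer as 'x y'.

5 -5

layer 0 (recharge) idle — none
layer 1 (seek_light) active — inhibits: none
layer 2 (escape) idle — unchanged: none
layer 3 (dock) idle — unchanged: none
layer 4 (halt) active — suppresses: (2, -1)
layer 5 (track_target) idle — unchanged: (2, -1)
→ actuator (2, -1)
position: (3, -4) + (2, -1) = (5, -5)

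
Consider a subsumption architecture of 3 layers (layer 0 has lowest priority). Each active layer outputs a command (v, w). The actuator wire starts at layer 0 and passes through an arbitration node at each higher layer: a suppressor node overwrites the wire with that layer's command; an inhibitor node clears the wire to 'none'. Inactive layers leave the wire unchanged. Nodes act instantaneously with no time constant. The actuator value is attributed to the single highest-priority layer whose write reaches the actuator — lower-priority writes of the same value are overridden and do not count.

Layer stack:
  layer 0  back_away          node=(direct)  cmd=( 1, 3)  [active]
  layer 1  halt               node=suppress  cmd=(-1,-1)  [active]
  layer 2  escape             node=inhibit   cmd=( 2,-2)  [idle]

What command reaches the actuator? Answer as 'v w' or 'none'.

-1 -1

[0] back_away on; wire := (1, 3)
[1] halt on (suppress); wire := (-1, -1)
[2] escape off; pass (-1, -1)
output (-1, -1)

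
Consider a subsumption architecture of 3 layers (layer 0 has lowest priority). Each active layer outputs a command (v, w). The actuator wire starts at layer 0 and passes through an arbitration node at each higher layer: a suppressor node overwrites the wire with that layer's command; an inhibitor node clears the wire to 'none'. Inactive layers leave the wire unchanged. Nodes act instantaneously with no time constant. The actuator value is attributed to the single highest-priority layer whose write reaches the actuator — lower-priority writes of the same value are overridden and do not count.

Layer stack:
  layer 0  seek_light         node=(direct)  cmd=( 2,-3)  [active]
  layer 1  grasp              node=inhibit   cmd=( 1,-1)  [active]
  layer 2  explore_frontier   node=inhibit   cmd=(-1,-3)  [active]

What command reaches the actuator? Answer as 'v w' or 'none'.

[0] seek_light on; wire := (2, -3)
[1] grasp on (inhibit); wire := none
[2] explore_frontier on (inhibit); wire := none
output none

none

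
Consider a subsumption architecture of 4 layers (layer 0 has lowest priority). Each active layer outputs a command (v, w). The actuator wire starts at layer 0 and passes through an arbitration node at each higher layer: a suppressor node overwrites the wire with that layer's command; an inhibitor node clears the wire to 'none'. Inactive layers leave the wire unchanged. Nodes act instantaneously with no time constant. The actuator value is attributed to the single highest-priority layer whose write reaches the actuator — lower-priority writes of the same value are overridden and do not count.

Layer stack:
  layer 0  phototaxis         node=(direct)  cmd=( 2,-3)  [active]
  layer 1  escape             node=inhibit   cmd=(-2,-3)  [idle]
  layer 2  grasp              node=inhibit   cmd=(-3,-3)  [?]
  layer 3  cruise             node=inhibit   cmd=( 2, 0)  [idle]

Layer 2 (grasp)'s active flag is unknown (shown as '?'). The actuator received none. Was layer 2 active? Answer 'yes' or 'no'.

yes

If layer 2 is active=yes:
  actuator would be none
If layer 2 is active=no:
  actuator would be (2, -3)
Observed none, so layer 2 was active.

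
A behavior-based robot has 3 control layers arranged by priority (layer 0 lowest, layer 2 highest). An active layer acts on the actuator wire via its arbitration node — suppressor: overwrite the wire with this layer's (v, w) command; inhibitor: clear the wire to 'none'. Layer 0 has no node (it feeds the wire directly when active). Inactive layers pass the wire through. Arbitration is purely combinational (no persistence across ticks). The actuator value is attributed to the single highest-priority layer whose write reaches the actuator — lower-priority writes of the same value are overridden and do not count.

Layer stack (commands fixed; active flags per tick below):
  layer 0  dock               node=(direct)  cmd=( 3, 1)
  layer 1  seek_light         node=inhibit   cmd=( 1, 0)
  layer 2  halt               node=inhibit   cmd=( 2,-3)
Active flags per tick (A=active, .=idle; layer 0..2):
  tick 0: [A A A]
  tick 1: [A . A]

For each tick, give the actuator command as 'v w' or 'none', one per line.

none
none

tick 0:
  [0] dock on; wire := (3, 1)
  [1] seek_light on (inhibit); wire := none
  [2] halt on (inhibit); wire := none
  output none
tick 1:
  [0] dock on; wire := (3, 1)
  [1] seek_light off; pass (3, 1)
  [2] halt on (inhibit); wire := none
  output none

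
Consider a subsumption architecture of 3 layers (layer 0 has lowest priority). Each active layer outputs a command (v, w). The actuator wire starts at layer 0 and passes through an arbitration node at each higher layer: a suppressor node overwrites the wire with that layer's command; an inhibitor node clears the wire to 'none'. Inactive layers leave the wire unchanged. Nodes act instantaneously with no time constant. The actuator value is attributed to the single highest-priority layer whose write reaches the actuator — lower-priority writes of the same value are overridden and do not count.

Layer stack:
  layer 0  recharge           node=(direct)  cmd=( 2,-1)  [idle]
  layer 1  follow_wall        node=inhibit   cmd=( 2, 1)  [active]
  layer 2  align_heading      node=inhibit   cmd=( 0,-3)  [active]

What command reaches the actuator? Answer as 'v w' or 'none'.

layer 0 (recharge) idle — none
layer 1 (follow_wall) active — inhibits: none
layer 2 (align_heading) active — inhibits: none
→ actuator none

none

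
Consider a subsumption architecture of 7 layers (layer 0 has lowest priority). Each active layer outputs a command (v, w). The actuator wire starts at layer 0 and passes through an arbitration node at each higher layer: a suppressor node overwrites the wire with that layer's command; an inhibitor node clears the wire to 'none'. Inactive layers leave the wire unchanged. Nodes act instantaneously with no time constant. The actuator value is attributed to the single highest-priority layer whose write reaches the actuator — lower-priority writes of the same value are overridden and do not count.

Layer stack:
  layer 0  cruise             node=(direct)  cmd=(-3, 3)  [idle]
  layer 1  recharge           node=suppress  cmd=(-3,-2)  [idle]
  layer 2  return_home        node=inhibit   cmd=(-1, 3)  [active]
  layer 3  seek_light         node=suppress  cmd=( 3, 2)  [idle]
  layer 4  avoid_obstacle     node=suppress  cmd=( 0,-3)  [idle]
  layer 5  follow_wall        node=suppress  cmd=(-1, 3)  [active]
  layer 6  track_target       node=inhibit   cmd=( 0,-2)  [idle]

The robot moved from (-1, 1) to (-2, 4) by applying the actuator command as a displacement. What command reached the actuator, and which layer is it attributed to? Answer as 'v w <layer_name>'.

displacement = (-2, 4) − (-1, 1) = (-1, 3)
L0 cruise: idle → wire = none
L1 recharge: idle → wire stays none
L2 return_home: active, inhibitor → wire = none
L3 seek_light: idle → wire stays none
L4 avoid_obstacle: idle → wire stays none
L5 follow_wall: active, suppressor → wire = (-1, 3)
L6 track_target: idle → wire stays (-1, 3)
actuator = (-1, 3) — from layer 5 (follow_wall)

-1 3 follow_wall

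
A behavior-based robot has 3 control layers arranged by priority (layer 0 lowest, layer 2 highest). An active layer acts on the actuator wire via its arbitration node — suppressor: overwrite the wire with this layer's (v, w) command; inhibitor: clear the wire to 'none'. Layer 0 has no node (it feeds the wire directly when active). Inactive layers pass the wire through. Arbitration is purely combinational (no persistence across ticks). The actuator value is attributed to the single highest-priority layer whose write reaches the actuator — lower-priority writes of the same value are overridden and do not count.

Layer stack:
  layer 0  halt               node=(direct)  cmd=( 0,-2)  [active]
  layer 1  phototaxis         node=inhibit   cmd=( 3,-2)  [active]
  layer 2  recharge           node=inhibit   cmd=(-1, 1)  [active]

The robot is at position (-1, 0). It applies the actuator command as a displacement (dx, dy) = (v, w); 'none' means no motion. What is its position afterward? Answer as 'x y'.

L0 halt: active, feeds wire = (0, -2)
L1 phototaxis: active, inhibitor → wire = none
L2 recharge: active, inhibitor → wire = none
actuator = none
position: (-1, 0) + none = (-1, 0)

-1 0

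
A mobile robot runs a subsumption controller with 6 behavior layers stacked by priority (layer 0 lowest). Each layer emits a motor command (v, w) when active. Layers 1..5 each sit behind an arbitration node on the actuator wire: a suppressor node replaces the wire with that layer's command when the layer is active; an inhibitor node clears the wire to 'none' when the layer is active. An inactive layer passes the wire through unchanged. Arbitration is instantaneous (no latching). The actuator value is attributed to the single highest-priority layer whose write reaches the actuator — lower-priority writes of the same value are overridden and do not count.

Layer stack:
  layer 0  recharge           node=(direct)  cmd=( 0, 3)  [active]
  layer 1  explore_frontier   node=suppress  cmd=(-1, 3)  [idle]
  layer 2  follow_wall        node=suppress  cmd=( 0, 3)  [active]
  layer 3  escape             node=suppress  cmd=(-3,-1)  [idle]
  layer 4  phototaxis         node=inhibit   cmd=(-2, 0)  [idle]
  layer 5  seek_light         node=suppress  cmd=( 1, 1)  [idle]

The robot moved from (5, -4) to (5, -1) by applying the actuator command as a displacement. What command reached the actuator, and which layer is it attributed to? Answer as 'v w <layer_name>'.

0 3 follow_wall

displacement = (5, -1) − (5, -4) = (0, 3)
L0 recharge: active, feeds wire = (0, 3)
L1 explore_frontier: idle → wire stays (0, 3)
L2 follow_wall: active, suppressor → wire = (0, 3)
L3 escape: idle → wire stays (0, 3)
L4 phototaxis: idle → wire stays (0, 3)
L5 seek_light: idle → wire stays (0, 3)
actuator = (0, 3) — from layer 2 (follow_wall)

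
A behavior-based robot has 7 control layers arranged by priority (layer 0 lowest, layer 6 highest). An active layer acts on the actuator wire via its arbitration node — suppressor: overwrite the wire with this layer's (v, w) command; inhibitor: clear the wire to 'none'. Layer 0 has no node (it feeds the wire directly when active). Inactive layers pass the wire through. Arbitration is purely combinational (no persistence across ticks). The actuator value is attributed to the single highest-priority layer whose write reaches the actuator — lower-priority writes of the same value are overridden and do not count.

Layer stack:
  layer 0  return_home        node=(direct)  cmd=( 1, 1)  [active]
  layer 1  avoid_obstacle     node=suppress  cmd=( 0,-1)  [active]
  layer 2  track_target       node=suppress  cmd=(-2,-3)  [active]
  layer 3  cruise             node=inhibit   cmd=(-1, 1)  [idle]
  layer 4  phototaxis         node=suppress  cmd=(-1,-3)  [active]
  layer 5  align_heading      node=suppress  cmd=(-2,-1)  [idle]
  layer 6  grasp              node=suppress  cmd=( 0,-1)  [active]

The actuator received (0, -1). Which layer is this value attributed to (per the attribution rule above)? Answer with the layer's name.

L0 return_home: active, feeds wire = (1, 1)
L1 avoid_obstacle: active, suppressor → wire = (0, -1)
L2 track_target: active, suppressor → wire = (-2, -3)
L3 cruise: idle → wire stays (-2, -3)
L4 phototaxis: active, suppressor → wire = (-1, -3)
L5 align_heading: idle → wire stays (-1, -3)
L6 grasp: active, suppressor → wire = (0, -1)
actuator = (0, -1)
last writer: layer 6 = grasp

grasp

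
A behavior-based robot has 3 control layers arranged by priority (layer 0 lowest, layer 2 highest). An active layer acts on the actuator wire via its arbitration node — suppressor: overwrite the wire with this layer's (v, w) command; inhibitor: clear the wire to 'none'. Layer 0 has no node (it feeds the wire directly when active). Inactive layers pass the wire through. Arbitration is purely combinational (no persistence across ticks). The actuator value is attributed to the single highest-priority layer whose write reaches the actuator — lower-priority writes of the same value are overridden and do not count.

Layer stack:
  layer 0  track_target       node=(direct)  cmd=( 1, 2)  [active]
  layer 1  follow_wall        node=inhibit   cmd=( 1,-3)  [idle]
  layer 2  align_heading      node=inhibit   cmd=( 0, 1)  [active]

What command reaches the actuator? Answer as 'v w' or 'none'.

L0 track_target: active, feeds wire = (1, 2)
L1 follow_wall: idle → wire stays (1, 2)
L2 align_heading: active, inhibitor → wire = none
actuator = none

none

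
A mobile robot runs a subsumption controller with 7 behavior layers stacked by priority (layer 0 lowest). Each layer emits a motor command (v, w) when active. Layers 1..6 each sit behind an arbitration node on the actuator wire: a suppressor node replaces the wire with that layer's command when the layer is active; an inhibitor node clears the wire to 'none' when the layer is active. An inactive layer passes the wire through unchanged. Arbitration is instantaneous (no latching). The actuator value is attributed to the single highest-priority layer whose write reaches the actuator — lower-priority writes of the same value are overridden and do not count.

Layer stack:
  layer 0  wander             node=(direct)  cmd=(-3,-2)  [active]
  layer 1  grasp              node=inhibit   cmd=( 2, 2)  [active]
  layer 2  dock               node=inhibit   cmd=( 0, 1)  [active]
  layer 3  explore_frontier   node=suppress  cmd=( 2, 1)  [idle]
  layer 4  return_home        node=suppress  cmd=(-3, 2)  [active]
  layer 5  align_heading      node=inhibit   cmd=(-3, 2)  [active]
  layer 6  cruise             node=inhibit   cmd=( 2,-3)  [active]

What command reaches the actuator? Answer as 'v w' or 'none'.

none

L0 wander: active, feeds wire = (-3, -2)
L1 grasp: active, inhibitor → wire = none
L2 dock: active, inhibitor → wire = none
L3 explore_frontier: idle → wire stays none
L4 return_home: active, suppressor → wire = (-3, 2)
L5 align_heading: active, inhibitor → wire = none
L6 cruise: active, inhibitor → wire = none
actuator = none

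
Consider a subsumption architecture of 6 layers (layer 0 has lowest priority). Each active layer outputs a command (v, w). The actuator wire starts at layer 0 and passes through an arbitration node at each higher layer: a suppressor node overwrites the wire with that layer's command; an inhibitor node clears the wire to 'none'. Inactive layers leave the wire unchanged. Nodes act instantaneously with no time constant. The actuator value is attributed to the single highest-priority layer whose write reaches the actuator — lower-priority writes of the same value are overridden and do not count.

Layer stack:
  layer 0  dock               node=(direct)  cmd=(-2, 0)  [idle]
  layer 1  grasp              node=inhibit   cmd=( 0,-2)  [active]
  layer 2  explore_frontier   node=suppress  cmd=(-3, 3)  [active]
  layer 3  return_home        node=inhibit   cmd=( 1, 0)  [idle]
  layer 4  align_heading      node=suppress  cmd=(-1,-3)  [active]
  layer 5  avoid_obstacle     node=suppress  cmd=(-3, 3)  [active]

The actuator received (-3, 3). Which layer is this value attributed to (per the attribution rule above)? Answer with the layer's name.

L0 dock: idle → wire = none
L1 grasp: active, inhibitor → wire = none
L2 explore_frontier: active, suppressor → wire = (-3, 3)
L3 return_home: idle → wire stays (-3, 3)
L4 align_heading: active, suppressor → wire = (-1, -3)
L5 avoid_obstacle: active, suppressor → wire = (-3, 3)
actuator = (-3, 3)
last writer: layer 5 = avoid_obstacle

avoid_obstacle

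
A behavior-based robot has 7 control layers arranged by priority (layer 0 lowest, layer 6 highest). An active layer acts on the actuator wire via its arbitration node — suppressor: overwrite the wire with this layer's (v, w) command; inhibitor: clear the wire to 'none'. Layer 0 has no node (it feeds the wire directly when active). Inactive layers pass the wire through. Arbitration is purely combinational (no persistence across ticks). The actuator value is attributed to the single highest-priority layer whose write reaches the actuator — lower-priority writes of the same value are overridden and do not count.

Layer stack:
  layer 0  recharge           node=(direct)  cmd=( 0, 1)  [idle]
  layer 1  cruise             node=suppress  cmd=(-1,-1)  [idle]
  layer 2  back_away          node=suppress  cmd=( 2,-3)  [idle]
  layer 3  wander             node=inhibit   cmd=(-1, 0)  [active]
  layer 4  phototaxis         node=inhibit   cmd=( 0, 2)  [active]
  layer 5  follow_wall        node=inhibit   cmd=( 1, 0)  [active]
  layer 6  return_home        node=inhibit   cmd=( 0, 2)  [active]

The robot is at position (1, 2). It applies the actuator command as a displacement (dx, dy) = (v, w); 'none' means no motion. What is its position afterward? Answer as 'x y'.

layer 0 (recharge) idle — none
layer 1 (cruise) idle — unchanged: none
layer 2 (back_away) idle — unchanged: none
layer 3 (wander) active — inhibits: none
layer 4 (phototaxis) active — inhibits: none
layer 5 (follow_wall) active — inhibits: none
layer 6 (return_home) active — inhibits: none
→ actuator none
position: (1, 2) + none = (1, 2)

1 2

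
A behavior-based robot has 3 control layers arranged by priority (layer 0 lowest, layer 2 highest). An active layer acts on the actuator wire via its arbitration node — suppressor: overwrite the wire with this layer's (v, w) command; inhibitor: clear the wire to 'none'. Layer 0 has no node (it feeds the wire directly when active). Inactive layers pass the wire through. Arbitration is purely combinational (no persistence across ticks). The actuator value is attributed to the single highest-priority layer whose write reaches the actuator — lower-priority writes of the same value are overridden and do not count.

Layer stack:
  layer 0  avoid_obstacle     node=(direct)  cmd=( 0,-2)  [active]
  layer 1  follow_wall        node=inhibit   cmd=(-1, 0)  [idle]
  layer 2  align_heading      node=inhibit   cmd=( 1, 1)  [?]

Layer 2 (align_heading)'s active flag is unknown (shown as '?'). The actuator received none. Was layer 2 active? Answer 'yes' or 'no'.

If layer 2 is active=yes:
  actuator would be none
If layer 2 is active=no:
  actuator would be (0, -2)
Observed none, so layer 2 was active.

yes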